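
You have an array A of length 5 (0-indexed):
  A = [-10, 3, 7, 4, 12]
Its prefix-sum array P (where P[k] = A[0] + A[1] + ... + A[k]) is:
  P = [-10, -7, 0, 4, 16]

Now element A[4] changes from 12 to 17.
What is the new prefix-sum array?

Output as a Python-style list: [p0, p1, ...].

Change: A[4] 12 -> 17, delta = 5
P[k] for k < 4: unchanged (A[4] not included)
P[k] for k >= 4: shift by delta = 5
  P[0] = -10 + 0 = -10
  P[1] = -7 + 0 = -7
  P[2] = 0 + 0 = 0
  P[3] = 4 + 0 = 4
  P[4] = 16 + 5 = 21

Answer: [-10, -7, 0, 4, 21]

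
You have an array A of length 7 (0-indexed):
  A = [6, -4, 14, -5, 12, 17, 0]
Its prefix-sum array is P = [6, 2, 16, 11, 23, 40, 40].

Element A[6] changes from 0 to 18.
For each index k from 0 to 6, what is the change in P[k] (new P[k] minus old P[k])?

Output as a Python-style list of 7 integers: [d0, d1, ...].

Element change: A[6] 0 -> 18, delta = 18
For k < 6: P[k] unchanged, delta_P[k] = 0
For k >= 6: P[k] shifts by exactly 18
Delta array: [0, 0, 0, 0, 0, 0, 18]

Answer: [0, 0, 0, 0, 0, 0, 18]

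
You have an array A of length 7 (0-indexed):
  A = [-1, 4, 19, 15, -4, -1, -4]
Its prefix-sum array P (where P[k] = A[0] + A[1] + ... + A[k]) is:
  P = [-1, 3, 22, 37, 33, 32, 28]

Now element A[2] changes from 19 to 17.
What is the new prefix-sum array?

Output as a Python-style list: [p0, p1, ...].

Change: A[2] 19 -> 17, delta = -2
P[k] for k < 2: unchanged (A[2] not included)
P[k] for k >= 2: shift by delta = -2
  P[0] = -1 + 0 = -1
  P[1] = 3 + 0 = 3
  P[2] = 22 + -2 = 20
  P[3] = 37 + -2 = 35
  P[4] = 33 + -2 = 31
  P[5] = 32 + -2 = 30
  P[6] = 28 + -2 = 26

Answer: [-1, 3, 20, 35, 31, 30, 26]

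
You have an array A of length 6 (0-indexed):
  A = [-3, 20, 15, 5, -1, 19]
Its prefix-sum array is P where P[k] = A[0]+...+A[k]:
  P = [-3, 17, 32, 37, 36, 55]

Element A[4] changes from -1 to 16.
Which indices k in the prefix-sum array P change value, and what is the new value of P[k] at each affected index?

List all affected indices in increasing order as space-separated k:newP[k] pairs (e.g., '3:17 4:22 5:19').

P[k] = A[0] + ... + A[k]
P[k] includes A[4] iff k >= 4
Affected indices: 4, 5, ..., 5; delta = 17
  P[4]: 36 + 17 = 53
  P[5]: 55 + 17 = 72

Answer: 4:53 5:72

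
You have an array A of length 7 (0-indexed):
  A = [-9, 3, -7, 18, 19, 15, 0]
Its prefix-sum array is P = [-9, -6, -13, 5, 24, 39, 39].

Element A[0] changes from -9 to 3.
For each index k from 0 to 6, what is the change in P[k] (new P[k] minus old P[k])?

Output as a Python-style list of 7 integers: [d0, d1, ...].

Answer: [12, 12, 12, 12, 12, 12, 12]

Derivation:
Element change: A[0] -9 -> 3, delta = 12
For k < 0: P[k] unchanged, delta_P[k] = 0
For k >= 0: P[k] shifts by exactly 12
Delta array: [12, 12, 12, 12, 12, 12, 12]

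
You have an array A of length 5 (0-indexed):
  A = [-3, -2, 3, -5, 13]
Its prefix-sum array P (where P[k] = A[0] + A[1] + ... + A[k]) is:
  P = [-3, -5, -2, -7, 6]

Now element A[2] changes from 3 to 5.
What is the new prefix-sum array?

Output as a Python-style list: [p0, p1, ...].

Answer: [-3, -5, 0, -5, 8]

Derivation:
Change: A[2] 3 -> 5, delta = 2
P[k] for k < 2: unchanged (A[2] not included)
P[k] for k >= 2: shift by delta = 2
  P[0] = -3 + 0 = -3
  P[1] = -5 + 0 = -5
  P[2] = -2 + 2 = 0
  P[3] = -7 + 2 = -5
  P[4] = 6 + 2 = 8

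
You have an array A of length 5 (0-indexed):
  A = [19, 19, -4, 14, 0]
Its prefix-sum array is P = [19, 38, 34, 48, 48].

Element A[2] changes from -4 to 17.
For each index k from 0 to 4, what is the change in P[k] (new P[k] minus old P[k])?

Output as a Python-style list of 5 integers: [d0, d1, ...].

Answer: [0, 0, 21, 21, 21]

Derivation:
Element change: A[2] -4 -> 17, delta = 21
For k < 2: P[k] unchanged, delta_P[k] = 0
For k >= 2: P[k] shifts by exactly 21
Delta array: [0, 0, 21, 21, 21]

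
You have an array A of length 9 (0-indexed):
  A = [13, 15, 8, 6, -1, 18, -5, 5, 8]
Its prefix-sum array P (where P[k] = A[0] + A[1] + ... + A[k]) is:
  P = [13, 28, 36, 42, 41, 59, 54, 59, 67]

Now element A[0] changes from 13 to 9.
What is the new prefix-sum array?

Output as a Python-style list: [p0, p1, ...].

Answer: [9, 24, 32, 38, 37, 55, 50, 55, 63]

Derivation:
Change: A[0] 13 -> 9, delta = -4
P[k] for k < 0: unchanged (A[0] not included)
P[k] for k >= 0: shift by delta = -4
  P[0] = 13 + -4 = 9
  P[1] = 28 + -4 = 24
  P[2] = 36 + -4 = 32
  P[3] = 42 + -4 = 38
  P[4] = 41 + -4 = 37
  P[5] = 59 + -4 = 55
  P[6] = 54 + -4 = 50
  P[7] = 59 + -4 = 55
  P[8] = 67 + -4 = 63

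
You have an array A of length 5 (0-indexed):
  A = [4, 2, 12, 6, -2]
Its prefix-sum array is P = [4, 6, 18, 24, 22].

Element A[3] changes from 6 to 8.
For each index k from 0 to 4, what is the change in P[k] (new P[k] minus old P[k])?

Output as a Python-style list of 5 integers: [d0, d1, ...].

Answer: [0, 0, 0, 2, 2]

Derivation:
Element change: A[3] 6 -> 8, delta = 2
For k < 3: P[k] unchanged, delta_P[k] = 0
For k >= 3: P[k] shifts by exactly 2
Delta array: [0, 0, 0, 2, 2]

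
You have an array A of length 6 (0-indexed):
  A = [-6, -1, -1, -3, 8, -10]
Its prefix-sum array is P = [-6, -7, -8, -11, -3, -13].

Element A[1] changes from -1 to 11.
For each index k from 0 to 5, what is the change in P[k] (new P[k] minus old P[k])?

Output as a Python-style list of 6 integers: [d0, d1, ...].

Answer: [0, 12, 12, 12, 12, 12]

Derivation:
Element change: A[1] -1 -> 11, delta = 12
For k < 1: P[k] unchanged, delta_P[k] = 0
For k >= 1: P[k] shifts by exactly 12
Delta array: [0, 12, 12, 12, 12, 12]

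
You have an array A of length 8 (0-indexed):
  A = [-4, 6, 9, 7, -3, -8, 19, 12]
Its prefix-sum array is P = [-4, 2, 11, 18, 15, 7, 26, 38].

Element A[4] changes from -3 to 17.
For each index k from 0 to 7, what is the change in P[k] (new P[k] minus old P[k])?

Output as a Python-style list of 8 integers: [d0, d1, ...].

Element change: A[4] -3 -> 17, delta = 20
For k < 4: P[k] unchanged, delta_P[k] = 0
For k >= 4: P[k] shifts by exactly 20
Delta array: [0, 0, 0, 0, 20, 20, 20, 20]

Answer: [0, 0, 0, 0, 20, 20, 20, 20]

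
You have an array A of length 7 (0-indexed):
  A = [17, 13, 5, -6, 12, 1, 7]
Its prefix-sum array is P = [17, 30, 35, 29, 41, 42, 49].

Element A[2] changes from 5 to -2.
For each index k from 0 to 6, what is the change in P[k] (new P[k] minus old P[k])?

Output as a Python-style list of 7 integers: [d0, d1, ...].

Element change: A[2] 5 -> -2, delta = -7
For k < 2: P[k] unchanged, delta_P[k] = 0
For k >= 2: P[k] shifts by exactly -7
Delta array: [0, 0, -7, -7, -7, -7, -7]

Answer: [0, 0, -7, -7, -7, -7, -7]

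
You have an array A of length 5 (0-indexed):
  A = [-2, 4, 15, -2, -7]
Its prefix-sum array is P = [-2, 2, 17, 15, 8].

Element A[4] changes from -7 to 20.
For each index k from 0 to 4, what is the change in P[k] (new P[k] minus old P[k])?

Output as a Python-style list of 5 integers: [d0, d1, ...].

Answer: [0, 0, 0, 0, 27]

Derivation:
Element change: A[4] -7 -> 20, delta = 27
For k < 4: P[k] unchanged, delta_P[k] = 0
For k >= 4: P[k] shifts by exactly 27
Delta array: [0, 0, 0, 0, 27]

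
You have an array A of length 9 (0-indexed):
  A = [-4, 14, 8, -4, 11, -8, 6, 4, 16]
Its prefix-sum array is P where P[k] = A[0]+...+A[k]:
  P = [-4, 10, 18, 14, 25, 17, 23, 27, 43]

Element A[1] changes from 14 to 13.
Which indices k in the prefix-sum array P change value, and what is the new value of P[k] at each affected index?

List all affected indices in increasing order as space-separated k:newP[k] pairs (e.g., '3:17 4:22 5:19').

Answer: 1:9 2:17 3:13 4:24 5:16 6:22 7:26 8:42

Derivation:
P[k] = A[0] + ... + A[k]
P[k] includes A[1] iff k >= 1
Affected indices: 1, 2, ..., 8; delta = -1
  P[1]: 10 + -1 = 9
  P[2]: 18 + -1 = 17
  P[3]: 14 + -1 = 13
  P[4]: 25 + -1 = 24
  P[5]: 17 + -1 = 16
  P[6]: 23 + -1 = 22
  P[7]: 27 + -1 = 26
  P[8]: 43 + -1 = 42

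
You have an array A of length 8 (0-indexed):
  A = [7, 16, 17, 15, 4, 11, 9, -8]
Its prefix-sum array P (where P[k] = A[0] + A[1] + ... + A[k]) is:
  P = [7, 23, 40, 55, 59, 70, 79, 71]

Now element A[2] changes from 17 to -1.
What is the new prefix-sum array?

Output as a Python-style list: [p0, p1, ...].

Change: A[2] 17 -> -1, delta = -18
P[k] for k < 2: unchanged (A[2] not included)
P[k] for k >= 2: shift by delta = -18
  P[0] = 7 + 0 = 7
  P[1] = 23 + 0 = 23
  P[2] = 40 + -18 = 22
  P[3] = 55 + -18 = 37
  P[4] = 59 + -18 = 41
  P[5] = 70 + -18 = 52
  P[6] = 79 + -18 = 61
  P[7] = 71 + -18 = 53

Answer: [7, 23, 22, 37, 41, 52, 61, 53]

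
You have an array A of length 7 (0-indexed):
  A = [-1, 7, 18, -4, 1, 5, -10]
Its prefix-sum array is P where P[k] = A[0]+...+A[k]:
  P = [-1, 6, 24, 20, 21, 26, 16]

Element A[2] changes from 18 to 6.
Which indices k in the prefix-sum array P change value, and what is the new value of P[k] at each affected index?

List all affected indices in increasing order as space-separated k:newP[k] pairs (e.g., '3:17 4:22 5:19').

P[k] = A[0] + ... + A[k]
P[k] includes A[2] iff k >= 2
Affected indices: 2, 3, ..., 6; delta = -12
  P[2]: 24 + -12 = 12
  P[3]: 20 + -12 = 8
  P[4]: 21 + -12 = 9
  P[5]: 26 + -12 = 14
  P[6]: 16 + -12 = 4

Answer: 2:12 3:8 4:9 5:14 6:4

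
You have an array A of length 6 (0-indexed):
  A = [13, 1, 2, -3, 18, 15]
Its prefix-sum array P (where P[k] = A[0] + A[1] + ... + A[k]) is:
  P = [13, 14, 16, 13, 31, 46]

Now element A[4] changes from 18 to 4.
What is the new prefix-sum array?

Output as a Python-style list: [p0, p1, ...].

Answer: [13, 14, 16, 13, 17, 32]

Derivation:
Change: A[4] 18 -> 4, delta = -14
P[k] for k < 4: unchanged (A[4] not included)
P[k] for k >= 4: shift by delta = -14
  P[0] = 13 + 0 = 13
  P[1] = 14 + 0 = 14
  P[2] = 16 + 0 = 16
  P[3] = 13 + 0 = 13
  P[4] = 31 + -14 = 17
  P[5] = 46 + -14 = 32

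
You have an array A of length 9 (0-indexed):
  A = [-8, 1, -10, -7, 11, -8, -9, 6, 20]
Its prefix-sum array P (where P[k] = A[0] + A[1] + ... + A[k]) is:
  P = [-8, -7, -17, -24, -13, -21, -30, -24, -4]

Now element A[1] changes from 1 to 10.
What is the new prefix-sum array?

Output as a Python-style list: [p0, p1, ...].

Change: A[1] 1 -> 10, delta = 9
P[k] for k < 1: unchanged (A[1] not included)
P[k] for k >= 1: shift by delta = 9
  P[0] = -8 + 0 = -8
  P[1] = -7 + 9 = 2
  P[2] = -17 + 9 = -8
  P[3] = -24 + 9 = -15
  P[4] = -13 + 9 = -4
  P[5] = -21 + 9 = -12
  P[6] = -30 + 9 = -21
  P[7] = -24 + 9 = -15
  P[8] = -4 + 9 = 5

Answer: [-8, 2, -8, -15, -4, -12, -21, -15, 5]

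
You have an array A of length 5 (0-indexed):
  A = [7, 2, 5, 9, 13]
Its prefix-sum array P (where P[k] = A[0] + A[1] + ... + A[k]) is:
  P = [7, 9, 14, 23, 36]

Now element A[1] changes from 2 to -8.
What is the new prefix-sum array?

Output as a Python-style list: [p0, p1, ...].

Answer: [7, -1, 4, 13, 26]

Derivation:
Change: A[1] 2 -> -8, delta = -10
P[k] for k < 1: unchanged (A[1] not included)
P[k] for k >= 1: shift by delta = -10
  P[0] = 7 + 0 = 7
  P[1] = 9 + -10 = -1
  P[2] = 14 + -10 = 4
  P[3] = 23 + -10 = 13
  P[4] = 36 + -10 = 26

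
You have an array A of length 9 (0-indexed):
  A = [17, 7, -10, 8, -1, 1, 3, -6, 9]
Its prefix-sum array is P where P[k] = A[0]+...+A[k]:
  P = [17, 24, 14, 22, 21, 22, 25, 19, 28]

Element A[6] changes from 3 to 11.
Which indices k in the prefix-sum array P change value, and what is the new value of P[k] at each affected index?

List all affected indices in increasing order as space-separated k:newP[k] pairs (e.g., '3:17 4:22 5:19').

Answer: 6:33 7:27 8:36

Derivation:
P[k] = A[0] + ... + A[k]
P[k] includes A[6] iff k >= 6
Affected indices: 6, 7, ..., 8; delta = 8
  P[6]: 25 + 8 = 33
  P[7]: 19 + 8 = 27
  P[8]: 28 + 8 = 36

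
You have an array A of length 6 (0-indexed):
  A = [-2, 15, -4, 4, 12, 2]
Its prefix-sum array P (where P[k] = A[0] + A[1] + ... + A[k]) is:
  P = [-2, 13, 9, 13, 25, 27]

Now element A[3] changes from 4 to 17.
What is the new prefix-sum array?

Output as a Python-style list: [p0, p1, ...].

Answer: [-2, 13, 9, 26, 38, 40]

Derivation:
Change: A[3] 4 -> 17, delta = 13
P[k] for k < 3: unchanged (A[3] not included)
P[k] for k >= 3: shift by delta = 13
  P[0] = -2 + 0 = -2
  P[1] = 13 + 0 = 13
  P[2] = 9 + 0 = 9
  P[3] = 13 + 13 = 26
  P[4] = 25 + 13 = 38
  P[5] = 27 + 13 = 40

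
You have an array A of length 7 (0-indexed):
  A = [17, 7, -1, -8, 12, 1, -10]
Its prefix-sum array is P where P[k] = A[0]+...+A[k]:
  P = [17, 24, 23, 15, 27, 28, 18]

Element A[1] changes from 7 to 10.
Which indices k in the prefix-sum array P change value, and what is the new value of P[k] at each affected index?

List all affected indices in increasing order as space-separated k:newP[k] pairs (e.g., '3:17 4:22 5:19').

Answer: 1:27 2:26 3:18 4:30 5:31 6:21

Derivation:
P[k] = A[0] + ... + A[k]
P[k] includes A[1] iff k >= 1
Affected indices: 1, 2, ..., 6; delta = 3
  P[1]: 24 + 3 = 27
  P[2]: 23 + 3 = 26
  P[3]: 15 + 3 = 18
  P[4]: 27 + 3 = 30
  P[5]: 28 + 3 = 31
  P[6]: 18 + 3 = 21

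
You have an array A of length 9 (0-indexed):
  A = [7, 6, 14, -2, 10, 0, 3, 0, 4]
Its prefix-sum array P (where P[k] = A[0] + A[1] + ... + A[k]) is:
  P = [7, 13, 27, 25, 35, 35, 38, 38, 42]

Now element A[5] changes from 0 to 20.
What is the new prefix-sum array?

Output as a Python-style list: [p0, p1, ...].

Answer: [7, 13, 27, 25, 35, 55, 58, 58, 62]

Derivation:
Change: A[5] 0 -> 20, delta = 20
P[k] for k < 5: unchanged (A[5] not included)
P[k] for k >= 5: shift by delta = 20
  P[0] = 7 + 0 = 7
  P[1] = 13 + 0 = 13
  P[2] = 27 + 0 = 27
  P[3] = 25 + 0 = 25
  P[4] = 35 + 0 = 35
  P[5] = 35 + 20 = 55
  P[6] = 38 + 20 = 58
  P[7] = 38 + 20 = 58
  P[8] = 42 + 20 = 62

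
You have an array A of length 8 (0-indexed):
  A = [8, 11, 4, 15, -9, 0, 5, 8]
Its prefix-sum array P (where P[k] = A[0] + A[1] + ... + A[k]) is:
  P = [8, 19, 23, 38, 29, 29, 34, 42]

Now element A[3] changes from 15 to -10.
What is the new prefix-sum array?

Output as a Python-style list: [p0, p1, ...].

Answer: [8, 19, 23, 13, 4, 4, 9, 17]

Derivation:
Change: A[3] 15 -> -10, delta = -25
P[k] for k < 3: unchanged (A[3] not included)
P[k] for k >= 3: shift by delta = -25
  P[0] = 8 + 0 = 8
  P[1] = 19 + 0 = 19
  P[2] = 23 + 0 = 23
  P[3] = 38 + -25 = 13
  P[4] = 29 + -25 = 4
  P[5] = 29 + -25 = 4
  P[6] = 34 + -25 = 9
  P[7] = 42 + -25 = 17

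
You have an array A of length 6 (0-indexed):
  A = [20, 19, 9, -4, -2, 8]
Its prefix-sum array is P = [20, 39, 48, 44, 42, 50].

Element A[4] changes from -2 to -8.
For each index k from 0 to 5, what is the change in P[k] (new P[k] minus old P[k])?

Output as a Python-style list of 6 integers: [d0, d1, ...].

Answer: [0, 0, 0, 0, -6, -6]

Derivation:
Element change: A[4] -2 -> -8, delta = -6
For k < 4: P[k] unchanged, delta_P[k] = 0
For k >= 4: P[k] shifts by exactly -6
Delta array: [0, 0, 0, 0, -6, -6]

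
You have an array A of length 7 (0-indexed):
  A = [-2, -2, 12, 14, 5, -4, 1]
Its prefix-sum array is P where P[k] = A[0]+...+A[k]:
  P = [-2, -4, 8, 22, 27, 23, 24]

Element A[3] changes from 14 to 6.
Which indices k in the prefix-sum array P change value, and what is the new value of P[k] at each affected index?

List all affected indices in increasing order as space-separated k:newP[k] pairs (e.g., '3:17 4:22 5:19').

P[k] = A[0] + ... + A[k]
P[k] includes A[3] iff k >= 3
Affected indices: 3, 4, ..., 6; delta = -8
  P[3]: 22 + -8 = 14
  P[4]: 27 + -8 = 19
  P[5]: 23 + -8 = 15
  P[6]: 24 + -8 = 16

Answer: 3:14 4:19 5:15 6:16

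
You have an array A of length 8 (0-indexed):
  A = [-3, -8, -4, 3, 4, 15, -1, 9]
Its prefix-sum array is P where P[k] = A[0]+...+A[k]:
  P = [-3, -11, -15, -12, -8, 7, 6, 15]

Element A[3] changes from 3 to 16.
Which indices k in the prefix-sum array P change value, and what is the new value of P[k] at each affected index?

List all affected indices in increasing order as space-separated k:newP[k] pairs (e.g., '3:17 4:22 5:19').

P[k] = A[0] + ... + A[k]
P[k] includes A[3] iff k >= 3
Affected indices: 3, 4, ..., 7; delta = 13
  P[3]: -12 + 13 = 1
  P[4]: -8 + 13 = 5
  P[5]: 7 + 13 = 20
  P[6]: 6 + 13 = 19
  P[7]: 15 + 13 = 28

Answer: 3:1 4:5 5:20 6:19 7:28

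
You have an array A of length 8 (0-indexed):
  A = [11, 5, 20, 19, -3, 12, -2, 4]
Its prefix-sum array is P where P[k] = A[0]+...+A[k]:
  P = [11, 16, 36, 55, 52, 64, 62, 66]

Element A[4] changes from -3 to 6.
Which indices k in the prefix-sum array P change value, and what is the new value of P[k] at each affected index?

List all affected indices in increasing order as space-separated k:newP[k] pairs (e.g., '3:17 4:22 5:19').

P[k] = A[0] + ... + A[k]
P[k] includes A[4] iff k >= 4
Affected indices: 4, 5, ..., 7; delta = 9
  P[4]: 52 + 9 = 61
  P[5]: 64 + 9 = 73
  P[6]: 62 + 9 = 71
  P[7]: 66 + 9 = 75

Answer: 4:61 5:73 6:71 7:75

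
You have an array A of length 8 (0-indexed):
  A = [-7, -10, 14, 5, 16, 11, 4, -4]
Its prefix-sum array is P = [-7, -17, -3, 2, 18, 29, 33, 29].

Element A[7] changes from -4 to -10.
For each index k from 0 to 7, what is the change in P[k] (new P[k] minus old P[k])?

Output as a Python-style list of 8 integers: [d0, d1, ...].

Answer: [0, 0, 0, 0, 0, 0, 0, -6]

Derivation:
Element change: A[7] -4 -> -10, delta = -6
For k < 7: P[k] unchanged, delta_P[k] = 0
For k >= 7: P[k] shifts by exactly -6
Delta array: [0, 0, 0, 0, 0, 0, 0, -6]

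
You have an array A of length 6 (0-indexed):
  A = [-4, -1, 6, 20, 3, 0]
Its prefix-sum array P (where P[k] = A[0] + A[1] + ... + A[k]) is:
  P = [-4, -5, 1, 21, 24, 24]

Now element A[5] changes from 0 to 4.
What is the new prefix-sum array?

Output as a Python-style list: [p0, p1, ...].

Change: A[5] 0 -> 4, delta = 4
P[k] for k < 5: unchanged (A[5] not included)
P[k] for k >= 5: shift by delta = 4
  P[0] = -4 + 0 = -4
  P[1] = -5 + 0 = -5
  P[2] = 1 + 0 = 1
  P[3] = 21 + 0 = 21
  P[4] = 24 + 0 = 24
  P[5] = 24 + 4 = 28

Answer: [-4, -5, 1, 21, 24, 28]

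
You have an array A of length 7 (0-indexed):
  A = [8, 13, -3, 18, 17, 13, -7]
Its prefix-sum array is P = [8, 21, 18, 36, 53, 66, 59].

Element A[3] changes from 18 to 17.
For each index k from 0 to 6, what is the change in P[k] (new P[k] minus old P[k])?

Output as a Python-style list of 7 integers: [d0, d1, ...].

Element change: A[3] 18 -> 17, delta = -1
For k < 3: P[k] unchanged, delta_P[k] = 0
For k >= 3: P[k] shifts by exactly -1
Delta array: [0, 0, 0, -1, -1, -1, -1]

Answer: [0, 0, 0, -1, -1, -1, -1]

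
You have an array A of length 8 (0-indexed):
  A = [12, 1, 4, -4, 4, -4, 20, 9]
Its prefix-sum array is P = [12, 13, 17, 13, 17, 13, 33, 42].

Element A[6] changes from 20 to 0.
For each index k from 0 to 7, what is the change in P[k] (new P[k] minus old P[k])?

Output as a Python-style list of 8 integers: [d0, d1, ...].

Answer: [0, 0, 0, 0, 0, 0, -20, -20]

Derivation:
Element change: A[6] 20 -> 0, delta = -20
For k < 6: P[k] unchanged, delta_P[k] = 0
For k >= 6: P[k] shifts by exactly -20
Delta array: [0, 0, 0, 0, 0, 0, -20, -20]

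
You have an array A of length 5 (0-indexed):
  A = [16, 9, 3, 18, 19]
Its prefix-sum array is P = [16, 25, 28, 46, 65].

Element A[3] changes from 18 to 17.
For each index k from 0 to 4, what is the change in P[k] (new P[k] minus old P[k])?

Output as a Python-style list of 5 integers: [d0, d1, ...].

Element change: A[3] 18 -> 17, delta = -1
For k < 3: P[k] unchanged, delta_P[k] = 0
For k >= 3: P[k] shifts by exactly -1
Delta array: [0, 0, 0, -1, -1]

Answer: [0, 0, 0, -1, -1]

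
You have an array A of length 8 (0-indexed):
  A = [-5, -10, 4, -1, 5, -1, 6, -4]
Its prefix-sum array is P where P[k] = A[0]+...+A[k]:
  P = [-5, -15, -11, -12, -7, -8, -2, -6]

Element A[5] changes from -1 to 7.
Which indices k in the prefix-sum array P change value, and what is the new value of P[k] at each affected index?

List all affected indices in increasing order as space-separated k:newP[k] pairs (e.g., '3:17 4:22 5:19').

Answer: 5:0 6:6 7:2

Derivation:
P[k] = A[0] + ... + A[k]
P[k] includes A[5] iff k >= 5
Affected indices: 5, 6, ..., 7; delta = 8
  P[5]: -8 + 8 = 0
  P[6]: -2 + 8 = 6
  P[7]: -6 + 8 = 2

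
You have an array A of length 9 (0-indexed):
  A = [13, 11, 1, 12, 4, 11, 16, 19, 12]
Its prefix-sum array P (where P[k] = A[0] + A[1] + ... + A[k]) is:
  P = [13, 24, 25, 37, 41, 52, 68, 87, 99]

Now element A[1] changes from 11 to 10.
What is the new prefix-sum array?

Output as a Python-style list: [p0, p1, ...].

Change: A[1] 11 -> 10, delta = -1
P[k] for k < 1: unchanged (A[1] not included)
P[k] for k >= 1: shift by delta = -1
  P[0] = 13 + 0 = 13
  P[1] = 24 + -1 = 23
  P[2] = 25 + -1 = 24
  P[3] = 37 + -1 = 36
  P[4] = 41 + -1 = 40
  P[5] = 52 + -1 = 51
  P[6] = 68 + -1 = 67
  P[7] = 87 + -1 = 86
  P[8] = 99 + -1 = 98

Answer: [13, 23, 24, 36, 40, 51, 67, 86, 98]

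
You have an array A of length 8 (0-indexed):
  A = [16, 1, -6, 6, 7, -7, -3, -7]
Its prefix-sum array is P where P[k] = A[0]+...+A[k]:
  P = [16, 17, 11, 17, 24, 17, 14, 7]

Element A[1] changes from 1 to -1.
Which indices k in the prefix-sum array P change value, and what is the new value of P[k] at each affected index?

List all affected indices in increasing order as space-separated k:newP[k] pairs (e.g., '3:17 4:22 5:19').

Answer: 1:15 2:9 3:15 4:22 5:15 6:12 7:5

Derivation:
P[k] = A[0] + ... + A[k]
P[k] includes A[1] iff k >= 1
Affected indices: 1, 2, ..., 7; delta = -2
  P[1]: 17 + -2 = 15
  P[2]: 11 + -2 = 9
  P[3]: 17 + -2 = 15
  P[4]: 24 + -2 = 22
  P[5]: 17 + -2 = 15
  P[6]: 14 + -2 = 12
  P[7]: 7 + -2 = 5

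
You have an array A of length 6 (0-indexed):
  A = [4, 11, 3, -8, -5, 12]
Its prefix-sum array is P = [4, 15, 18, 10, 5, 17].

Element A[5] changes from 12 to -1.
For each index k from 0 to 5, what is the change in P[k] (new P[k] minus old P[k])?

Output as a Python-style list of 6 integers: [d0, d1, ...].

Element change: A[5] 12 -> -1, delta = -13
For k < 5: P[k] unchanged, delta_P[k] = 0
For k >= 5: P[k] shifts by exactly -13
Delta array: [0, 0, 0, 0, 0, -13]

Answer: [0, 0, 0, 0, 0, -13]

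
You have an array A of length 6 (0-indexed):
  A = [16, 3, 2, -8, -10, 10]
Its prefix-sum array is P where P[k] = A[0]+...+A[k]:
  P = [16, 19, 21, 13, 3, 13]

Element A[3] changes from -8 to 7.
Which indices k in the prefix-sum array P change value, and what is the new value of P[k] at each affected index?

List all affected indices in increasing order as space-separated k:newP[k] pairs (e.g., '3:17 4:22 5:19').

Answer: 3:28 4:18 5:28

Derivation:
P[k] = A[0] + ... + A[k]
P[k] includes A[3] iff k >= 3
Affected indices: 3, 4, ..., 5; delta = 15
  P[3]: 13 + 15 = 28
  P[4]: 3 + 15 = 18
  P[5]: 13 + 15 = 28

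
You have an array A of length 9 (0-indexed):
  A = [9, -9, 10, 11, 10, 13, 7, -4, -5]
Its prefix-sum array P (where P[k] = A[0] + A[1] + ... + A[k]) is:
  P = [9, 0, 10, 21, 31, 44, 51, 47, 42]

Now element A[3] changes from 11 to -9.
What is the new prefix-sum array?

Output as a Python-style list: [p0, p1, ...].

Change: A[3] 11 -> -9, delta = -20
P[k] for k < 3: unchanged (A[3] not included)
P[k] for k >= 3: shift by delta = -20
  P[0] = 9 + 0 = 9
  P[1] = 0 + 0 = 0
  P[2] = 10 + 0 = 10
  P[3] = 21 + -20 = 1
  P[4] = 31 + -20 = 11
  P[5] = 44 + -20 = 24
  P[6] = 51 + -20 = 31
  P[7] = 47 + -20 = 27
  P[8] = 42 + -20 = 22

Answer: [9, 0, 10, 1, 11, 24, 31, 27, 22]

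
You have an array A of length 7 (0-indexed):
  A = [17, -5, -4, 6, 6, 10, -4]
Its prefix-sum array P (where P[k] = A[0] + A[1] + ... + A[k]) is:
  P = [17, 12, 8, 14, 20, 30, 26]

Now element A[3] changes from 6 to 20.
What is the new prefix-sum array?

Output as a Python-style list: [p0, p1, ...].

Answer: [17, 12, 8, 28, 34, 44, 40]

Derivation:
Change: A[3] 6 -> 20, delta = 14
P[k] for k < 3: unchanged (A[3] not included)
P[k] for k >= 3: shift by delta = 14
  P[0] = 17 + 0 = 17
  P[1] = 12 + 0 = 12
  P[2] = 8 + 0 = 8
  P[3] = 14 + 14 = 28
  P[4] = 20 + 14 = 34
  P[5] = 30 + 14 = 44
  P[6] = 26 + 14 = 40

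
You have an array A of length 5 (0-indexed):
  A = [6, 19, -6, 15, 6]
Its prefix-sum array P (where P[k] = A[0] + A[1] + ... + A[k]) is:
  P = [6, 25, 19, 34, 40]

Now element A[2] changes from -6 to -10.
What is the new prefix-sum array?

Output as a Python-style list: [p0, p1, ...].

Answer: [6, 25, 15, 30, 36]

Derivation:
Change: A[2] -6 -> -10, delta = -4
P[k] for k < 2: unchanged (A[2] not included)
P[k] for k >= 2: shift by delta = -4
  P[0] = 6 + 0 = 6
  P[1] = 25 + 0 = 25
  P[2] = 19 + -4 = 15
  P[3] = 34 + -4 = 30
  P[4] = 40 + -4 = 36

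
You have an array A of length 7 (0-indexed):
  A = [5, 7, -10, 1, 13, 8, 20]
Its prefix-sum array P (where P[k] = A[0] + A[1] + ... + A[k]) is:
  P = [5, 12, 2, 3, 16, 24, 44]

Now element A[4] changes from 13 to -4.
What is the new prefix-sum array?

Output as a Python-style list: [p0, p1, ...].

Answer: [5, 12, 2, 3, -1, 7, 27]

Derivation:
Change: A[4] 13 -> -4, delta = -17
P[k] for k < 4: unchanged (A[4] not included)
P[k] for k >= 4: shift by delta = -17
  P[0] = 5 + 0 = 5
  P[1] = 12 + 0 = 12
  P[2] = 2 + 0 = 2
  P[3] = 3 + 0 = 3
  P[4] = 16 + -17 = -1
  P[5] = 24 + -17 = 7
  P[6] = 44 + -17 = 27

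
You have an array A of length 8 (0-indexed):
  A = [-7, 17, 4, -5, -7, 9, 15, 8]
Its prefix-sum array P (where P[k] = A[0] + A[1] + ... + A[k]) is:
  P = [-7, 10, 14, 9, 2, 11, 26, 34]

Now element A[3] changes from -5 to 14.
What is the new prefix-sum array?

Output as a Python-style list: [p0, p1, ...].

Answer: [-7, 10, 14, 28, 21, 30, 45, 53]

Derivation:
Change: A[3] -5 -> 14, delta = 19
P[k] for k < 3: unchanged (A[3] not included)
P[k] for k >= 3: shift by delta = 19
  P[0] = -7 + 0 = -7
  P[1] = 10 + 0 = 10
  P[2] = 14 + 0 = 14
  P[3] = 9 + 19 = 28
  P[4] = 2 + 19 = 21
  P[5] = 11 + 19 = 30
  P[6] = 26 + 19 = 45
  P[7] = 34 + 19 = 53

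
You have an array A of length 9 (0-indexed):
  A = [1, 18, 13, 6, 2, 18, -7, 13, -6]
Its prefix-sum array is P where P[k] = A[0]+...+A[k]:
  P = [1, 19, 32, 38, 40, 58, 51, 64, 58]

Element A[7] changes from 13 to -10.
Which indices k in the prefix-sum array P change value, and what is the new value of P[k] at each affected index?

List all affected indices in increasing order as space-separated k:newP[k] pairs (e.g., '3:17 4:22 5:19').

P[k] = A[0] + ... + A[k]
P[k] includes A[7] iff k >= 7
Affected indices: 7, 8, ..., 8; delta = -23
  P[7]: 64 + -23 = 41
  P[8]: 58 + -23 = 35

Answer: 7:41 8:35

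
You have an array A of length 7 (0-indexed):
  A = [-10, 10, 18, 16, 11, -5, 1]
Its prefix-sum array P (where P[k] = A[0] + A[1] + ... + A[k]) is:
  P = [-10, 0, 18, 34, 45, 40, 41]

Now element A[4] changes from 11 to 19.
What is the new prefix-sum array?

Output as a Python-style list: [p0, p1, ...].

Change: A[4] 11 -> 19, delta = 8
P[k] for k < 4: unchanged (A[4] not included)
P[k] for k >= 4: shift by delta = 8
  P[0] = -10 + 0 = -10
  P[1] = 0 + 0 = 0
  P[2] = 18 + 0 = 18
  P[3] = 34 + 0 = 34
  P[4] = 45 + 8 = 53
  P[5] = 40 + 8 = 48
  P[6] = 41 + 8 = 49

Answer: [-10, 0, 18, 34, 53, 48, 49]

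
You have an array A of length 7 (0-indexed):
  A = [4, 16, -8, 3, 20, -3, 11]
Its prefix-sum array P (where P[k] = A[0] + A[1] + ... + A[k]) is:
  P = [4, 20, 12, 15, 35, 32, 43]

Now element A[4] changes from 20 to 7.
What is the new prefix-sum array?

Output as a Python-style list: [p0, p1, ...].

Change: A[4] 20 -> 7, delta = -13
P[k] for k < 4: unchanged (A[4] not included)
P[k] for k >= 4: shift by delta = -13
  P[0] = 4 + 0 = 4
  P[1] = 20 + 0 = 20
  P[2] = 12 + 0 = 12
  P[3] = 15 + 0 = 15
  P[4] = 35 + -13 = 22
  P[5] = 32 + -13 = 19
  P[6] = 43 + -13 = 30

Answer: [4, 20, 12, 15, 22, 19, 30]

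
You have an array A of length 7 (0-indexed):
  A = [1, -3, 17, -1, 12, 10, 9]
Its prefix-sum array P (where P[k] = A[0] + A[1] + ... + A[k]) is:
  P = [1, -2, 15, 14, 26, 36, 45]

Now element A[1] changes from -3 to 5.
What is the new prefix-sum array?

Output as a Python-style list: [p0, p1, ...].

Answer: [1, 6, 23, 22, 34, 44, 53]

Derivation:
Change: A[1] -3 -> 5, delta = 8
P[k] for k < 1: unchanged (A[1] not included)
P[k] for k >= 1: shift by delta = 8
  P[0] = 1 + 0 = 1
  P[1] = -2 + 8 = 6
  P[2] = 15 + 8 = 23
  P[3] = 14 + 8 = 22
  P[4] = 26 + 8 = 34
  P[5] = 36 + 8 = 44
  P[6] = 45 + 8 = 53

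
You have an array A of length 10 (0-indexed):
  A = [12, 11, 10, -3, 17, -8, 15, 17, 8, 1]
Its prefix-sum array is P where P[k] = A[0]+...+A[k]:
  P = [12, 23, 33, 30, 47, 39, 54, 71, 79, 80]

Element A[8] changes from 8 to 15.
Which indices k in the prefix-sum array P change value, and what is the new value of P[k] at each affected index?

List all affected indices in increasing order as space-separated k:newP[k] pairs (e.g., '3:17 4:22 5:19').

P[k] = A[0] + ... + A[k]
P[k] includes A[8] iff k >= 8
Affected indices: 8, 9, ..., 9; delta = 7
  P[8]: 79 + 7 = 86
  P[9]: 80 + 7 = 87

Answer: 8:86 9:87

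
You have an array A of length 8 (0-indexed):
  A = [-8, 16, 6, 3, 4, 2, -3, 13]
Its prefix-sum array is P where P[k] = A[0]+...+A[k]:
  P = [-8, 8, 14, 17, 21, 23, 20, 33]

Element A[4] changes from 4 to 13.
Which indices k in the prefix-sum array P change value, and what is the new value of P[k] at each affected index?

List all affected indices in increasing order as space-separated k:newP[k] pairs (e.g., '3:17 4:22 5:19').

Answer: 4:30 5:32 6:29 7:42

Derivation:
P[k] = A[0] + ... + A[k]
P[k] includes A[4] iff k >= 4
Affected indices: 4, 5, ..., 7; delta = 9
  P[4]: 21 + 9 = 30
  P[5]: 23 + 9 = 32
  P[6]: 20 + 9 = 29
  P[7]: 33 + 9 = 42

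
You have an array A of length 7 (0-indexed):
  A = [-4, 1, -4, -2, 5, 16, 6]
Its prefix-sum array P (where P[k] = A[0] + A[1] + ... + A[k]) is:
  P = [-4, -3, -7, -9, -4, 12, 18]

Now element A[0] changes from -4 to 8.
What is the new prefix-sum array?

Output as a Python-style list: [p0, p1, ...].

Answer: [8, 9, 5, 3, 8, 24, 30]

Derivation:
Change: A[0] -4 -> 8, delta = 12
P[k] for k < 0: unchanged (A[0] not included)
P[k] for k >= 0: shift by delta = 12
  P[0] = -4 + 12 = 8
  P[1] = -3 + 12 = 9
  P[2] = -7 + 12 = 5
  P[3] = -9 + 12 = 3
  P[4] = -4 + 12 = 8
  P[5] = 12 + 12 = 24
  P[6] = 18 + 12 = 30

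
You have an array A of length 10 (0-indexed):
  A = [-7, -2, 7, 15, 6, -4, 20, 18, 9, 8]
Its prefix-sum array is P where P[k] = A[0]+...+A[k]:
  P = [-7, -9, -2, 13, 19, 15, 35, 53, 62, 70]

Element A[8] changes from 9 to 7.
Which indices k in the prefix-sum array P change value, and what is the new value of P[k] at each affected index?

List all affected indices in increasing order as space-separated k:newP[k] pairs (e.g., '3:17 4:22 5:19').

Answer: 8:60 9:68

Derivation:
P[k] = A[0] + ... + A[k]
P[k] includes A[8] iff k >= 8
Affected indices: 8, 9, ..., 9; delta = -2
  P[8]: 62 + -2 = 60
  P[9]: 70 + -2 = 68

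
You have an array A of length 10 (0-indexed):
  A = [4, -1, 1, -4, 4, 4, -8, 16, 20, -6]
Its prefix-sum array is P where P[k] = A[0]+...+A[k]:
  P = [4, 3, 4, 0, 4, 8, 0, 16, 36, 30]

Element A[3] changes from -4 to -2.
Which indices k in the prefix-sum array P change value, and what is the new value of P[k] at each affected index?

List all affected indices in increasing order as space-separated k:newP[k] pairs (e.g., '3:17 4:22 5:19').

Answer: 3:2 4:6 5:10 6:2 7:18 8:38 9:32

Derivation:
P[k] = A[0] + ... + A[k]
P[k] includes A[3] iff k >= 3
Affected indices: 3, 4, ..., 9; delta = 2
  P[3]: 0 + 2 = 2
  P[4]: 4 + 2 = 6
  P[5]: 8 + 2 = 10
  P[6]: 0 + 2 = 2
  P[7]: 16 + 2 = 18
  P[8]: 36 + 2 = 38
  P[9]: 30 + 2 = 32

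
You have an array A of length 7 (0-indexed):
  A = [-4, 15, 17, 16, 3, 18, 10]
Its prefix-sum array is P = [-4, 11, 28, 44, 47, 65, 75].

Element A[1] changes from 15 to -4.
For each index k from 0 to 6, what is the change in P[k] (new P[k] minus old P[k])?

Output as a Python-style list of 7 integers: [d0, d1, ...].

Element change: A[1] 15 -> -4, delta = -19
For k < 1: P[k] unchanged, delta_P[k] = 0
For k >= 1: P[k] shifts by exactly -19
Delta array: [0, -19, -19, -19, -19, -19, -19]

Answer: [0, -19, -19, -19, -19, -19, -19]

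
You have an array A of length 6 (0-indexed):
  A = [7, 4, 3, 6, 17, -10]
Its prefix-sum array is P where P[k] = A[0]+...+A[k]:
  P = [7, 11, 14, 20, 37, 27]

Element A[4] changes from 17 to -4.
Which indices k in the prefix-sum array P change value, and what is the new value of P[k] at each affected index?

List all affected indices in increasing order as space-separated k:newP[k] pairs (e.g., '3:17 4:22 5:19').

P[k] = A[0] + ... + A[k]
P[k] includes A[4] iff k >= 4
Affected indices: 4, 5, ..., 5; delta = -21
  P[4]: 37 + -21 = 16
  P[5]: 27 + -21 = 6

Answer: 4:16 5:6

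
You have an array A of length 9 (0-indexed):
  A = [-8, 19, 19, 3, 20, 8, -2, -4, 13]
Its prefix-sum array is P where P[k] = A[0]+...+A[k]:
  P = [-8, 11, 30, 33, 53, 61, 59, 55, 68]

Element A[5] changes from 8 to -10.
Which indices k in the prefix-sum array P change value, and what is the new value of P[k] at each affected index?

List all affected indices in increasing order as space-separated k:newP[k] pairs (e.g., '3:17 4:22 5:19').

P[k] = A[0] + ... + A[k]
P[k] includes A[5] iff k >= 5
Affected indices: 5, 6, ..., 8; delta = -18
  P[5]: 61 + -18 = 43
  P[6]: 59 + -18 = 41
  P[7]: 55 + -18 = 37
  P[8]: 68 + -18 = 50

Answer: 5:43 6:41 7:37 8:50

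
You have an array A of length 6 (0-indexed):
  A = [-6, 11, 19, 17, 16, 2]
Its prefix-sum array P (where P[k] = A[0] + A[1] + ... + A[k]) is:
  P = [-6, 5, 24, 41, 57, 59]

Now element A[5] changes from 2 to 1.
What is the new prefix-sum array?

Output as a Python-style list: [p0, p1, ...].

Answer: [-6, 5, 24, 41, 57, 58]

Derivation:
Change: A[5] 2 -> 1, delta = -1
P[k] for k < 5: unchanged (A[5] not included)
P[k] for k >= 5: shift by delta = -1
  P[0] = -6 + 0 = -6
  P[1] = 5 + 0 = 5
  P[2] = 24 + 0 = 24
  P[3] = 41 + 0 = 41
  P[4] = 57 + 0 = 57
  P[5] = 59 + -1 = 58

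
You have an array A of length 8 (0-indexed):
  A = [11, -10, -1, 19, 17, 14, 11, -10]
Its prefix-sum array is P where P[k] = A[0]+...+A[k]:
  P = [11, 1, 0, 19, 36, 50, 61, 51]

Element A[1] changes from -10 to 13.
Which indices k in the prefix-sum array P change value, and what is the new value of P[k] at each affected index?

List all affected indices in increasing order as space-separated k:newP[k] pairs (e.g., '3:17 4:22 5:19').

P[k] = A[0] + ... + A[k]
P[k] includes A[1] iff k >= 1
Affected indices: 1, 2, ..., 7; delta = 23
  P[1]: 1 + 23 = 24
  P[2]: 0 + 23 = 23
  P[3]: 19 + 23 = 42
  P[4]: 36 + 23 = 59
  P[5]: 50 + 23 = 73
  P[6]: 61 + 23 = 84
  P[7]: 51 + 23 = 74

Answer: 1:24 2:23 3:42 4:59 5:73 6:84 7:74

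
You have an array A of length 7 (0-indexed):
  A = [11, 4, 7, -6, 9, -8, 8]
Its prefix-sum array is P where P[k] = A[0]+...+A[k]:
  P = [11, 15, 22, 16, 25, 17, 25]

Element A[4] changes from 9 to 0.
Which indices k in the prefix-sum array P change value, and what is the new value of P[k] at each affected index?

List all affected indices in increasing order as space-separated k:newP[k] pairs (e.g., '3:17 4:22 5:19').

P[k] = A[0] + ... + A[k]
P[k] includes A[4] iff k >= 4
Affected indices: 4, 5, ..., 6; delta = -9
  P[4]: 25 + -9 = 16
  P[5]: 17 + -9 = 8
  P[6]: 25 + -9 = 16

Answer: 4:16 5:8 6:16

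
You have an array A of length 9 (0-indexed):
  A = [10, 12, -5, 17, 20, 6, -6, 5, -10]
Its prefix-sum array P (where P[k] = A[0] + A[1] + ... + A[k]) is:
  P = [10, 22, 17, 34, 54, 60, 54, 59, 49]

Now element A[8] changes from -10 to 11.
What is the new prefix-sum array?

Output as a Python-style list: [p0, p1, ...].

Answer: [10, 22, 17, 34, 54, 60, 54, 59, 70]

Derivation:
Change: A[8] -10 -> 11, delta = 21
P[k] for k < 8: unchanged (A[8] not included)
P[k] for k >= 8: shift by delta = 21
  P[0] = 10 + 0 = 10
  P[1] = 22 + 0 = 22
  P[2] = 17 + 0 = 17
  P[3] = 34 + 0 = 34
  P[4] = 54 + 0 = 54
  P[5] = 60 + 0 = 60
  P[6] = 54 + 0 = 54
  P[7] = 59 + 0 = 59
  P[8] = 49 + 21 = 70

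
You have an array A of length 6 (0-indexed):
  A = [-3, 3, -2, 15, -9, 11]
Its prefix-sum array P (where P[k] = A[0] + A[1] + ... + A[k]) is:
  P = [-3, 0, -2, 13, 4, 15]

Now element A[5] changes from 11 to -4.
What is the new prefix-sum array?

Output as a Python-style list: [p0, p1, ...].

Change: A[5] 11 -> -4, delta = -15
P[k] for k < 5: unchanged (A[5] not included)
P[k] for k >= 5: shift by delta = -15
  P[0] = -3 + 0 = -3
  P[1] = 0 + 0 = 0
  P[2] = -2 + 0 = -2
  P[3] = 13 + 0 = 13
  P[4] = 4 + 0 = 4
  P[5] = 15 + -15 = 0

Answer: [-3, 0, -2, 13, 4, 0]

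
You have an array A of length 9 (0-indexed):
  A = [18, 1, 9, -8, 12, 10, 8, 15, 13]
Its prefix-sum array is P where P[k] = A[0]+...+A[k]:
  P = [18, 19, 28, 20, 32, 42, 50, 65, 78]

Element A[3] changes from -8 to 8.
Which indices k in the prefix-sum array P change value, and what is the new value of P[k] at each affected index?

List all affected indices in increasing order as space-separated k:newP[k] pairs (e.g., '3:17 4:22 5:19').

P[k] = A[0] + ... + A[k]
P[k] includes A[3] iff k >= 3
Affected indices: 3, 4, ..., 8; delta = 16
  P[3]: 20 + 16 = 36
  P[4]: 32 + 16 = 48
  P[5]: 42 + 16 = 58
  P[6]: 50 + 16 = 66
  P[7]: 65 + 16 = 81
  P[8]: 78 + 16 = 94

Answer: 3:36 4:48 5:58 6:66 7:81 8:94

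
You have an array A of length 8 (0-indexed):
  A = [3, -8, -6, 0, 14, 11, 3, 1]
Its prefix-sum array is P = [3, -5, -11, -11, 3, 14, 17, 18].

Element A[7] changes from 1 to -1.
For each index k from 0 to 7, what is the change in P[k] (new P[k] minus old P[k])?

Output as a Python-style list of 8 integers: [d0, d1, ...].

Element change: A[7] 1 -> -1, delta = -2
For k < 7: P[k] unchanged, delta_P[k] = 0
For k >= 7: P[k] shifts by exactly -2
Delta array: [0, 0, 0, 0, 0, 0, 0, -2]

Answer: [0, 0, 0, 0, 0, 0, 0, -2]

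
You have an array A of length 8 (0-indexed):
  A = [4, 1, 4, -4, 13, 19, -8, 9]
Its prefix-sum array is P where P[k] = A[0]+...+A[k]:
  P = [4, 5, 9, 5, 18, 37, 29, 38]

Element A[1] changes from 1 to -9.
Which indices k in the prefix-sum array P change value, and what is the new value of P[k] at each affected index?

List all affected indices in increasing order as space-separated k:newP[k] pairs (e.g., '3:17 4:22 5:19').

P[k] = A[0] + ... + A[k]
P[k] includes A[1] iff k >= 1
Affected indices: 1, 2, ..., 7; delta = -10
  P[1]: 5 + -10 = -5
  P[2]: 9 + -10 = -1
  P[3]: 5 + -10 = -5
  P[4]: 18 + -10 = 8
  P[5]: 37 + -10 = 27
  P[6]: 29 + -10 = 19
  P[7]: 38 + -10 = 28

Answer: 1:-5 2:-1 3:-5 4:8 5:27 6:19 7:28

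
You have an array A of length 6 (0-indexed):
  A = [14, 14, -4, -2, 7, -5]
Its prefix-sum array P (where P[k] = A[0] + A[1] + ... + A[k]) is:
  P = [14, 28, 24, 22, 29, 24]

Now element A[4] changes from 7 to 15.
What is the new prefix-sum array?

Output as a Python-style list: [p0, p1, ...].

Answer: [14, 28, 24, 22, 37, 32]

Derivation:
Change: A[4] 7 -> 15, delta = 8
P[k] for k < 4: unchanged (A[4] not included)
P[k] for k >= 4: shift by delta = 8
  P[0] = 14 + 0 = 14
  P[1] = 28 + 0 = 28
  P[2] = 24 + 0 = 24
  P[3] = 22 + 0 = 22
  P[4] = 29 + 8 = 37
  P[5] = 24 + 8 = 32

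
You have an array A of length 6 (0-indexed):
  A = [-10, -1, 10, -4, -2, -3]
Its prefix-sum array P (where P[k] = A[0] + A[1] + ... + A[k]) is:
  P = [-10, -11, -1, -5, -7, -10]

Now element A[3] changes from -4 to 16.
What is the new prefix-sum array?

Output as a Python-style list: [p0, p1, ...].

Change: A[3] -4 -> 16, delta = 20
P[k] for k < 3: unchanged (A[3] not included)
P[k] for k >= 3: shift by delta = 20
  P[0] = -10 + 0 = -10
  P[1] = -11 + 0 = -11
  P[2] = -1 + 0 = -1
  P[3] = -5 + 20 = 15
  P[4] = -7 + 20 = 13
  P[5] = -10 + 20 = 10

Answer: [-10, -11, -1, 15, 13, 10]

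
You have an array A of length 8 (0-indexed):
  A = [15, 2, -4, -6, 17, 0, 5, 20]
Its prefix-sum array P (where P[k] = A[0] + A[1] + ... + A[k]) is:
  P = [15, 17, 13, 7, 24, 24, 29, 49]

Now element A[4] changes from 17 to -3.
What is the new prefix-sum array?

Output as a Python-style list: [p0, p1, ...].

Change: A[4] 17 -> -3, delta = -20
P[k] for k < 4: unchanged (A[4] not included)
P[k] for k >= 4: shift by delta = -20
  P[0] = 15 + 0 = 15
  P[1] = 17 + 0 = 17
  P[2] = 13 + 0 = 13
  P[3] = 7 + 0 = 7
  P[4] = 24 + -20 = 4
  P[5] = 24 + -20 = 4
  P[6] = 29 + -20 = 9
  P[7] = 49 + -20 = 29

Answer: [15, 17, 13, 7, 4, 4, 9, 29]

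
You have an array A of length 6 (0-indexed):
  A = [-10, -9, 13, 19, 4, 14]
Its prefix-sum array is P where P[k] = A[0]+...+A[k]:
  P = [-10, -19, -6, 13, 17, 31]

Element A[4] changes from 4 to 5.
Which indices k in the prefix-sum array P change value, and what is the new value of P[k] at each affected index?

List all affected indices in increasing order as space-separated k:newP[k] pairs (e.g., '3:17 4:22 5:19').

Answer: 4:18 5:32

Derivation:
P[k] = A[0] + ... + A[k]
P[k] includes A[4] iff k >= 4
Affected indices: 4, 5, ..., 5; delta = 1
  P[4]: 17 + 1 = 18
  P[5]: 31 + 1 = 32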